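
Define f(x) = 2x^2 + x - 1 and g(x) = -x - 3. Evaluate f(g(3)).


g(3) = -6
f(-6) = 2*(-6)^2 + 1*(-6) - 1 = 65

65


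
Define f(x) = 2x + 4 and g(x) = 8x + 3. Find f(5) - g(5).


f(5) = 14
g(5) = 43
Difference = -29

-29


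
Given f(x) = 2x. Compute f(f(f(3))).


f(3) = 6
f(6) = 12
f(12) = 24

24


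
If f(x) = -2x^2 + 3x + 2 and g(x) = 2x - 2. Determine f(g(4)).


g(4) = 6
f(6) = (-2)*(6)^2 + 3*(6) + 2 = -52

-52


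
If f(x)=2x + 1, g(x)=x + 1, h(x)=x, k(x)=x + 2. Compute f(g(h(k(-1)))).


5


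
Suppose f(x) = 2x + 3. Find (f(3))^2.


81


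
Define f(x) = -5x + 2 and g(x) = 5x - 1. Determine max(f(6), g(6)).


29


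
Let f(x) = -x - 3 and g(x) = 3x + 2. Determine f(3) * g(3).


f(3) = -6
g(3) = 11
Product = -66

-66


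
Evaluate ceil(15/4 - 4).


15/4 = 3.75
3.75 - 4 = -0.25
ceil(-0.25) = 0

0


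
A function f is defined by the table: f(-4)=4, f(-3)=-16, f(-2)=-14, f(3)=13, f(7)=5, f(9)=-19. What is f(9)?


-19


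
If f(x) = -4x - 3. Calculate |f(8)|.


f(8) = -35
|-35| = 35

35


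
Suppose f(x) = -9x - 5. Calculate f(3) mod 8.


f(3) = -32
-32 mod 8 = 0

0


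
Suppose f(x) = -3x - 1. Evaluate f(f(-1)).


f(-1) = 2
f(2) = -7

-7


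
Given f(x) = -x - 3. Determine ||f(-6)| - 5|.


f(-6) = 3
|3| = 3
|3 - 5| = 2

2


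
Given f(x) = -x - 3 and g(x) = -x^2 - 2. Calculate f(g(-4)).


15


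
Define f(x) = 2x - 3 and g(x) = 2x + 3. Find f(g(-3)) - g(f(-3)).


f(g(-3)) = -9
g(f(-3)) = -15
Difference = 6

6


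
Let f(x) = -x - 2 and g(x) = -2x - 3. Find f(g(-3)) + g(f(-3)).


f(g(-3)) = -5
g(f(-3)) = -5
Sum = -10

-10


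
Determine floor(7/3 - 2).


7/3 = 2.3333
2.3333 - 2 = 0.3333
floor(0.3333) = 0

0


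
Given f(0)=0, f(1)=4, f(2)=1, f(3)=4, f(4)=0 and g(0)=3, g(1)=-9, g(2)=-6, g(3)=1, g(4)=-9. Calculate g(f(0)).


f(0) = 0
g(0) = 3

3


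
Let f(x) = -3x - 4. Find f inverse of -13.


Solve -3x - 4 = -13
x = (-13 + 4) / (-3) = 3

3


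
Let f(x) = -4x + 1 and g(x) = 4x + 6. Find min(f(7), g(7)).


f(7) = -27
g(7) = 34
min = -27

-27


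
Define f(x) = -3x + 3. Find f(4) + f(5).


f(4) = -9
f(5) = -12
Sum = -21

-21


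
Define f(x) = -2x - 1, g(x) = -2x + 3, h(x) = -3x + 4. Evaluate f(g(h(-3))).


45


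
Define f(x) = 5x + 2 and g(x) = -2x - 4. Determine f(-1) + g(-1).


-5


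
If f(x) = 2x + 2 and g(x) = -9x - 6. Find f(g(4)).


g(4) = -42
f(-42) = -82

-82


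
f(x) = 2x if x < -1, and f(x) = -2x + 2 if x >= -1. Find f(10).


10 satisfies x >= -1
f(10) = -18

-18


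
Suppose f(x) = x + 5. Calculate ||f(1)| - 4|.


2


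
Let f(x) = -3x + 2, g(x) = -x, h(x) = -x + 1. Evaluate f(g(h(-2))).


h(-2) = 3
g(3) = -3
f(-3) = 11

11


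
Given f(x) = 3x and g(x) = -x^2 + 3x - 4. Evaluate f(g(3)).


g(3) = -4
f(-4) = -12

-12


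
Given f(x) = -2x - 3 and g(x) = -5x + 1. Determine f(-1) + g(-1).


f(-1) = -1
g(-1) = 6
Sum = 5

5


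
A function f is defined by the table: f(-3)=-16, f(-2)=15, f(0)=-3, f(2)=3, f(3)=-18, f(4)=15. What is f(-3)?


-16


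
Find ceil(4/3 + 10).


4/3 = 1.3333
1.3333 + 10 = 11.3333
ceil(11.3333) = 12

12


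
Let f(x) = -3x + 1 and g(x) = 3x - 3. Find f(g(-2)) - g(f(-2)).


f(g(-2)) = 28
g(f(-2)) = 18
Difference = 10

10


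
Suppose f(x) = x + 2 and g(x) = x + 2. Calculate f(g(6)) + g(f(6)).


20


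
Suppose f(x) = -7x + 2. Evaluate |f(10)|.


f(10) = -68
|-68| = 68

68


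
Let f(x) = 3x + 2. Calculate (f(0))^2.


f(0) = 2
(2)^2 = 4

4


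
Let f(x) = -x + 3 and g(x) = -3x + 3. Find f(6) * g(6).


f(6) = -3
g(6) = -15
Product = 45

45


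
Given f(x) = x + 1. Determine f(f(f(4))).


f(4) = 5
f(5) = 6
f(6) = 7

7


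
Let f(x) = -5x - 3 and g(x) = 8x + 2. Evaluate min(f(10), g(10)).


-53


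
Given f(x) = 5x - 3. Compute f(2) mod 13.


f(2) = 7
7 mod 13 = 7

7


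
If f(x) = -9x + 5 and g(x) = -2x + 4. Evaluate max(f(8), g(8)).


f(8) = -67
g(8) = -12
max = -12

-12


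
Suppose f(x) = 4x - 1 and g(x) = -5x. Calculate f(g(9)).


-181


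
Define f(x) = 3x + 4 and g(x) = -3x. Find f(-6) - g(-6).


f(-6) = -14
g(-6) = 18
Difference = -32

-32


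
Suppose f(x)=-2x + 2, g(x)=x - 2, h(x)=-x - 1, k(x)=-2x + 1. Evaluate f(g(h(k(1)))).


k(1) = -1
h(-1) = 0
g(0) = -2
f(-2) = 6

6


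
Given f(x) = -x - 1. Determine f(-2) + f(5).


f(-2) = 1
f(5) = -6
Sum = -5

-5


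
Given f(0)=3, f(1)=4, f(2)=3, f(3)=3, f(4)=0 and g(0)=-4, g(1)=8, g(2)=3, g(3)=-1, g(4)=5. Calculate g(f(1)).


f(1) = 4
g(4) = 5

5


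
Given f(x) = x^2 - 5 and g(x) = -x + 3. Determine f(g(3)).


g(3) = 0
f(0) = 1*(0)^2 - 5 = -5

-5


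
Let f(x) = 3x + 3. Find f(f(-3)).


f(-3) = -6
f(-6) = -15

-15


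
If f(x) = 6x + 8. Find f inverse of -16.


Solve 6x + 8 = -16
x = (-16 - 8) / 6 = -4

-4


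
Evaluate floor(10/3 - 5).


10/3 = 3.3333
3.3333 - 5 = -1.6667
floor(-1.6667) = -2

-2


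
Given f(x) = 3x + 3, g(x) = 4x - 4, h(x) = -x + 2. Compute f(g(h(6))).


h(6) = -4
g(-4) = -20
f(-20) = -57

-57


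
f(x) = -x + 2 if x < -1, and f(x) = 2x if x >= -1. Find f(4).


8


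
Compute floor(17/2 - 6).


17/2 = 8.5
8.5 - 6 = 2.5
floor(2.5) = 2

2


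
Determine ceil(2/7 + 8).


2/7 = 0.2857
0.2857 + 8 = 8.2857
ceil(8.2857) = 9

9


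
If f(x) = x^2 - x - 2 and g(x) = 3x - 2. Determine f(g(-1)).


g(-1) = -5
f(-5) = 1*(-5)^2 - 1*(-5) - 2 = 28

28


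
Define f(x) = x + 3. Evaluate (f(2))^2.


f(2) = 5
(5)^2 = 25

25


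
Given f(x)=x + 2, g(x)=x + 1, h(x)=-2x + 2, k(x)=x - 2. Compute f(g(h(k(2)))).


5


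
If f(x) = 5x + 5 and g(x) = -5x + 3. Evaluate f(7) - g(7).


72


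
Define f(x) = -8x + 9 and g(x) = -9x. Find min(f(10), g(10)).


f(10) = -71
g(10) = -90
min = -90

-90


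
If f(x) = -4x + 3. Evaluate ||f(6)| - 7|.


f(6) = -21
|-21| = 21
|21 - 7| = 14

14


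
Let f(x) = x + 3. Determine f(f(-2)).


f(-2) = 1
f(1) = 4

4


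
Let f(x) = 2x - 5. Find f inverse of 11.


Solve 2x - 5 = 11
x = (11 + 5) / 2 = 8

8


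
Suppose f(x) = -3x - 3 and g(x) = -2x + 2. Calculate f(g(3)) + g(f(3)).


35


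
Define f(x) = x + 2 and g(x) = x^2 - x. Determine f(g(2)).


g(2) = 2
f(2) = 4

4


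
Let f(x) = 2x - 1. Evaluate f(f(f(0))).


f(0) = -1
f(-1) = -3
f(-3) = -7

-7


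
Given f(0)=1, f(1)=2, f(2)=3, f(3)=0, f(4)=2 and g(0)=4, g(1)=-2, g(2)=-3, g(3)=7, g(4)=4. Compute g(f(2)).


f(2) = 3
g(3) = 7

7


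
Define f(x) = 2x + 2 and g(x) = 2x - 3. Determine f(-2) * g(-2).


14


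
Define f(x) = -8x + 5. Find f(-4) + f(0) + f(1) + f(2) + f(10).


-47


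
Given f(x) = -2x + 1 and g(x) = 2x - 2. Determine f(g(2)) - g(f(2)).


f(g(2)) = -3
g(f(2)) = -8
Difference = 5

5


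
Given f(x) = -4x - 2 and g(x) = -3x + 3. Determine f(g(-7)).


-98


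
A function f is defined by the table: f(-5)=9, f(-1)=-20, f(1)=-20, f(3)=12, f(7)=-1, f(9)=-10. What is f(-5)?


Reading from the table at x = -5

9


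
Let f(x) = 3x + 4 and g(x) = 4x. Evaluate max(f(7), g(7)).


f(7) = 25
g(7) = 28
max = 28

28


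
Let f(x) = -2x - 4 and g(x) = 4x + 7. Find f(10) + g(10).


f(10) = -24
g(10) = 47
Sum = 23

23


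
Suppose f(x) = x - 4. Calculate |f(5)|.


f(5) = 1
|1| = 1

1


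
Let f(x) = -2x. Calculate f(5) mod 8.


6


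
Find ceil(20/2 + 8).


20/2 = 10
10 + 8 = 18
ceil(18) = 18

18


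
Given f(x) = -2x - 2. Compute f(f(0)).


f(0) = -2
f(-2) = 2

2


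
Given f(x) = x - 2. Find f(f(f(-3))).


f(-3) = -5
f(-5) = -7
f(-7) = -9

-9


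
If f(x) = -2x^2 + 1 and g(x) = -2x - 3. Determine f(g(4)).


g(4) = -11
f(-11) = (-2)*(-11)^2 + 1 = -241

-241


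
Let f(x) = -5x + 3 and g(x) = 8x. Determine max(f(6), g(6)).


48


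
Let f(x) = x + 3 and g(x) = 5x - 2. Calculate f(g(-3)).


g(-3) = -17
f(-17) = -14

-14


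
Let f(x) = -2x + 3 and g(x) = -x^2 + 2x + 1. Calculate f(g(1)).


g(1) = 2
f(2) = -1

-1


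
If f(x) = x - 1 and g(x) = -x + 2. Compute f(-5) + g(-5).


f(-5) = -6
g(-5) = 7
Sum = 1

1


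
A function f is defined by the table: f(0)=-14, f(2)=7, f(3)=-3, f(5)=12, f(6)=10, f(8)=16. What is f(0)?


Reading from the table at x = 0

-14


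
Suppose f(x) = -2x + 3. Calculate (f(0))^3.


f(0) = 3
(3)^3 = 27

27


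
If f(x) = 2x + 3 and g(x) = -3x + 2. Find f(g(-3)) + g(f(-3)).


f(g(-3)) = 25
g(f(-3)) = 11
Sum = 36

36


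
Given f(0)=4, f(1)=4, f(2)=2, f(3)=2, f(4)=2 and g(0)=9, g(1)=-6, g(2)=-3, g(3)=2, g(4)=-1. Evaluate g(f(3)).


f(3) = 2
g(2) = -3

-3


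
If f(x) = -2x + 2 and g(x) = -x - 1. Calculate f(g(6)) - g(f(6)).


f(g(6)) = 16
g(f(6)) = 9
Difference = 7

7


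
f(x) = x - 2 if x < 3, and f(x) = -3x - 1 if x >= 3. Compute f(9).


9 satisfies x >= 3
f(9) = -28

-28


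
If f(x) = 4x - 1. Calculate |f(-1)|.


f(-1) = -5
|-5| = 5

5


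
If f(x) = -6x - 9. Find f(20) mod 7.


f(20) = -129
-129 mod 7 = 4

4


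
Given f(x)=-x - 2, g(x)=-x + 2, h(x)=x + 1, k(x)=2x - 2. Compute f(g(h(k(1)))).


k(1) = 0
h(0) = 1
g(1) = 1
f(1) = -3

-3


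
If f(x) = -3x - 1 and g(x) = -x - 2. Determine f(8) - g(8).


f(8) = -25
g(8) = -10
Difference = -15

-15


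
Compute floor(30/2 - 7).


30/2 = 15
15 - 7 = 8
floor(8) = 8

8


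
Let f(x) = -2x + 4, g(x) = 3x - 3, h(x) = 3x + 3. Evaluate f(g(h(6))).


h(6) = 21
g(21) = 60
f(60) = -116

-116


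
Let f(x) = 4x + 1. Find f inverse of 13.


Solve 4x + 1 = 13
x = (13 - 1) / 4 = 3

3


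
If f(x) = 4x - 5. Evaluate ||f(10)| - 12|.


f(10) = 35
|35| = 35
|35 - 12| = 23

23


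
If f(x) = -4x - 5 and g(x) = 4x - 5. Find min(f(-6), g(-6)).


f(-6) = 19
g(-6) = -29
min = -29

-29


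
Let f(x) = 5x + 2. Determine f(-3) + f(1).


f(-3) = -13
f(1) = 7
Sum = -6

-6


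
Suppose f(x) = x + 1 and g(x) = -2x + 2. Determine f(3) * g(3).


f(3) = 4
g(3) = -4
Product = -16

-16


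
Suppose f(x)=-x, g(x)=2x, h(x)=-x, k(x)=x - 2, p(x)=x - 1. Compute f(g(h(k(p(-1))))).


-8


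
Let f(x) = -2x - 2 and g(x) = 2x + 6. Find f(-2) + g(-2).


f(-2) = 2
g(-2) = 2
Sum = 4

4


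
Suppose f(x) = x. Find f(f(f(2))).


2


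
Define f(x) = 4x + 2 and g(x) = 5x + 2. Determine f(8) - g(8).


f(8) = 34
g(8) = 42
Difference = -8

-8


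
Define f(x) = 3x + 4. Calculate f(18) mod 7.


f(18) = 58
58 mod 7 = 2

2


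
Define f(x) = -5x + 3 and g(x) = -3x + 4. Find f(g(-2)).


g(-2) = 10
f(10) = -47

-47


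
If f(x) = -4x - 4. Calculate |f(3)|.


f(3) = -16
|-16| = 16

16


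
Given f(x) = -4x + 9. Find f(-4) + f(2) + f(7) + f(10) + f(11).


f(-4) = 25
f(2) = 1
f(7) = -19
f(10) = -31
f(11) = -35
Sum = -59

-59


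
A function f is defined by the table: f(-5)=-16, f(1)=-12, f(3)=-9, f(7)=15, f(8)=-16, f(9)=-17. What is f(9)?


Reading from the table at x = 9

-17


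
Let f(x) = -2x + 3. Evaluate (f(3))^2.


f(3) = -3
(-3)^2 = 9

9


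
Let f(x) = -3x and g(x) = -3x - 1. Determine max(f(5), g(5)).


f(5) = -15
g(5) = -16
max = -15

-15


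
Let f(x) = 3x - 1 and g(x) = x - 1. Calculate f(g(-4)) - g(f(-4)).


f(g(-4)) = -16
g(f(-4)) = -14
Difference = -2

-2


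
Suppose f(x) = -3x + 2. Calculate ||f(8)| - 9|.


f(8) = -22
|-22| = 22
|22 - 9| = 13

13


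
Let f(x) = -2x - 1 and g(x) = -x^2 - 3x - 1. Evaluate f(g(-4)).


g(-4) = -5
f(-5) = 9

9


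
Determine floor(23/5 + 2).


23/5 = 4.6
4.6 + 2 = 6.6
floor(6.6) = 6

6


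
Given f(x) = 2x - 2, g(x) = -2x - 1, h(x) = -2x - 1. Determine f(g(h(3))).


24


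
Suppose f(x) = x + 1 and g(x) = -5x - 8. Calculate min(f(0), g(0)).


f(0) = 1
g(0) = -8
min = -8

-8


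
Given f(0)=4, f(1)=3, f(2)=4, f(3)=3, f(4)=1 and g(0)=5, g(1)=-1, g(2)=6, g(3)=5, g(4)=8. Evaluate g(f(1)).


f(1) = 3
g(3) = 5

5


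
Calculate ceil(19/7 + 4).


7


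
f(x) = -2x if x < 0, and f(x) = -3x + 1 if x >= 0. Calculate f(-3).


-3 satisfies x < 0
f(-3) = 6

6


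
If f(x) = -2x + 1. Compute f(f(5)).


f(5) = -9
f(-9) = 19

19


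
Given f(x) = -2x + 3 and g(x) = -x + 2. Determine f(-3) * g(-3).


f(-3) = 9
g(-3) = 5
Product = 45

45


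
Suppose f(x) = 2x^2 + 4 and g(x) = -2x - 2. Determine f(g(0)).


g(0) = -2
f(-2) = 2*(-2)^2 + 4 = 12

12


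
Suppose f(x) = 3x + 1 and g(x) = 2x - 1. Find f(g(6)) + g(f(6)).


71


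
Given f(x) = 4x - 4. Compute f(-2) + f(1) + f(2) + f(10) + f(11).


f(-2) = -12
f(1) = 0
f(2) = 4
f(10) = 36
f(11) = 40
Sum = 68

68


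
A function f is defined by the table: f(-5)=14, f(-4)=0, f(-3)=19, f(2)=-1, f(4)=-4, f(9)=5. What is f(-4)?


Reading from the table at x = -4

0


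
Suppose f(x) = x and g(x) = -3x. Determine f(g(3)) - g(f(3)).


f(g(3)) = -9
g(f(3)) = -9
Difference = 0

0


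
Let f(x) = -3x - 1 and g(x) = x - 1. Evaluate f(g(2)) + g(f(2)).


f(g(2)) = -4
g(f(2)) = -8
Sum = -12

-12


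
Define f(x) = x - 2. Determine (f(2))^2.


f(2) = 0
(0)^2 = 0

0


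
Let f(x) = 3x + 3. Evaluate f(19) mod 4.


f(19) = 60
60 mod 4 = 0

0


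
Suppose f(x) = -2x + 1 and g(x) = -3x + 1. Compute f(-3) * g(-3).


f(-3) = 7
g(-3) = 10
Product = 70

70


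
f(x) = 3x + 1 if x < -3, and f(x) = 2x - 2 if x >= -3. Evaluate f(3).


3 satisfies x >= -3
f(3) = 4

4


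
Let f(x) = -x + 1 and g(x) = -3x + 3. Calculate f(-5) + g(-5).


24


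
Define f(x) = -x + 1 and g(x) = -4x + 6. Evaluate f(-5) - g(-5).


f(-5) = 6
g(-5) = 26
Difference = -20

-20


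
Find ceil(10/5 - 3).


10/5 = 2
2 - 3 = -1
ceil(-1) = -1

-1


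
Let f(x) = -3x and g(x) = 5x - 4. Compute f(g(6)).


g(6) = 26
f(26) = -78

-78


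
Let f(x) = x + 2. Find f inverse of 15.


Solve x + 2 = 15
x = (15 - 2) / 1 = 13

13


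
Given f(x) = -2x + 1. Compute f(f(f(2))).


-13


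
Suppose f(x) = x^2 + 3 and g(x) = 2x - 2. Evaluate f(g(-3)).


g(-3) = -8
f(-8) = 1*(-8)^2 + 3 = 67

67


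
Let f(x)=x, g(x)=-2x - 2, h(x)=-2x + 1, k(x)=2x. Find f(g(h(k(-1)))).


k(-1) = -2
h(-2) = 5
g(5) = -12
f(-12) = -12

-12


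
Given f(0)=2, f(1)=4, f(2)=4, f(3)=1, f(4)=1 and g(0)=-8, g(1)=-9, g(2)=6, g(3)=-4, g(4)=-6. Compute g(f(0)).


f(0) = 2
g(2) = 6

6


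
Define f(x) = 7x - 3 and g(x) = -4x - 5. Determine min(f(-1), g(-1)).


f(-1) = -10
g(-1) = -1
min = -10

-10


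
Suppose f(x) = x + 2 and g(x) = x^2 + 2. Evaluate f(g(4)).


g(4) = 18
f(18) = 20

20


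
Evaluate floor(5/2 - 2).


0


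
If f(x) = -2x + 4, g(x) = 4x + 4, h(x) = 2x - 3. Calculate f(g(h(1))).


h(1) = -1
g(-1) = 0
f(0) = 4

4


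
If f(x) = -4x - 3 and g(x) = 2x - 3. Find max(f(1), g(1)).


-1


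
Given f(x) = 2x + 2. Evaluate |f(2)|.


6


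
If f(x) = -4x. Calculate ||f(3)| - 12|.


f(3) = -12
|-12| = 12
|12 - 12| = 0

0


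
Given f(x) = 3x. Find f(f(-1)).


f(-1) = -3
f(-3) = -9

-9


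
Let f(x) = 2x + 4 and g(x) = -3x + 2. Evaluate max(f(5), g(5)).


f(5) = 14
g(5) = -13
max = 14

14


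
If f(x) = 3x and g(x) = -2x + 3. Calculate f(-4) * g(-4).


f(-4) = -12
g(-4) = 11
Product = -132

-132


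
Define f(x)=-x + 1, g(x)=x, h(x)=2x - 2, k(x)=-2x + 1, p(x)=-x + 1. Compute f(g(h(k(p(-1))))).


p(-1) = 2
k(2) = -3
h(-3) = -8
g(-8) = -8
f(-8) = 9

9


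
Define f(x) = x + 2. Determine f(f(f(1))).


f(1) = 3
f(3) = 5
f(5) = 7

7


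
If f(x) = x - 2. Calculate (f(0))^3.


-8


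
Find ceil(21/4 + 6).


21/4 = 5.25
5.25 + 6 = 11.25
ceil(11.25) = 12

12


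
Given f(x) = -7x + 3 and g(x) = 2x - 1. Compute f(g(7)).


g(7) = 13
f(13) = -88

-88


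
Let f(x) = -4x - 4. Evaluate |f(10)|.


f(10) = -44
|-44| = 44

44


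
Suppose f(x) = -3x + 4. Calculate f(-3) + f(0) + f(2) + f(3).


f(-3) = 13
f(0) = 4
f(2) = -2
f(3) = -5
Sum = 10

10


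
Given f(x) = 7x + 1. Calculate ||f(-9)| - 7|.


f(-9) = -62
|-62| = 62
|62 - 7| = 55

55


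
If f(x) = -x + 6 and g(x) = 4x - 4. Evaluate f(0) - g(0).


f(0) = 6
g(0) = -4
Difference = 10

10


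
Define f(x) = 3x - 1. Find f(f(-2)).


f(-2) = -7
f(-7) = -22

-22


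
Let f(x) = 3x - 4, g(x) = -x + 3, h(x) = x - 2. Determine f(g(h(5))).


h(5) = 3
g(3) = 0
f(0) = -4

-4


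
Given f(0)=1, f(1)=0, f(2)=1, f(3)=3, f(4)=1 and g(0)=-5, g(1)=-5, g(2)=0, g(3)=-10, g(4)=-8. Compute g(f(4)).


-5


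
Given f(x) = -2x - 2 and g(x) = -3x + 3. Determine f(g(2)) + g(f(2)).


f(g(2)) = 4
g(f(2)) = 21
Sum = 25

25


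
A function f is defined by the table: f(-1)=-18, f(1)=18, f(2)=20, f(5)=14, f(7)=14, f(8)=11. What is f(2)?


Reading from the table at x = 2

20


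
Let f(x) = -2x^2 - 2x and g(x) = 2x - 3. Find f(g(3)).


g(3) = 3
f(3) = (-2)*(3)^2 - 2*(3) = -24

-24


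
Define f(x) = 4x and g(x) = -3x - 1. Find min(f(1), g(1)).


f(1) = 4
g(1) = -4
min = -4

-4


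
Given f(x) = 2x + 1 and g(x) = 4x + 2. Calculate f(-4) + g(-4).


-21


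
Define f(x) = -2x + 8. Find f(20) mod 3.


f(20) = -32
-32 mod 3 = 1

1


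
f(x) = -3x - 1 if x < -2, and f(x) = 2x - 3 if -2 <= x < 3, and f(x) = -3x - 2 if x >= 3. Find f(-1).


-1 satisfies -2 <= x < 3
f(-1) = -5

-5


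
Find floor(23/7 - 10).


23/7 = 3.2857
3.2857 - 10 = -6.7143
floor(-6.7143) = -7

-7


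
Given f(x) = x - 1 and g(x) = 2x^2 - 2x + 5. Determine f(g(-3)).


g(-3) = 29
f(29) = 28

28


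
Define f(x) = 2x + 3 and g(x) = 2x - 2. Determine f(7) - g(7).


f(7) = 17
g(7) = 12
Difference = 5

5


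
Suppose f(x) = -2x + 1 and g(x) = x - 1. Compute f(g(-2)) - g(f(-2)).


f(g(-2)) = 7
g(f(-2)) = 4
Difference = 3

3


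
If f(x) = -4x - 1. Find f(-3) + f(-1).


f(-3) = 11
f(-1) = 3
Sum = 14

14


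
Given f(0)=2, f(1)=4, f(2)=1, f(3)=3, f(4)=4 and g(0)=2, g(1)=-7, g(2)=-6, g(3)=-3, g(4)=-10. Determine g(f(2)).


f(2) = 1
g(1) = -7

-7


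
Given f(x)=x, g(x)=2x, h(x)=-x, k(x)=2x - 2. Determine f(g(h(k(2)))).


-4


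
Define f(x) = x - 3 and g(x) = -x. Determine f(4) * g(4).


f(4) = 1
g(4) = -4
Product = -4

-4


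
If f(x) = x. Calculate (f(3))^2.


f(3) = 3
(3)^2 = 9

9


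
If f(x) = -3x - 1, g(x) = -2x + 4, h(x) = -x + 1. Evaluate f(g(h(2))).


h(2) = -1
g(-1) = 6
f(6) = -19

-19


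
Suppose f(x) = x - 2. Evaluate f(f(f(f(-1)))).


f(-1) = -3
f(-3) = -5
f(-5) = -7
f(-7) = -9

-9


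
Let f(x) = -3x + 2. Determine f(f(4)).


32


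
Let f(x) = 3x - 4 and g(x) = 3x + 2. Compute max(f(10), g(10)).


f(10) = 26
g(10) = 32
max = 32

32


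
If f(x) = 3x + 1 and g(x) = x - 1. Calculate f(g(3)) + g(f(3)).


f(g(3)) = 7
g(f(3)) = 9
Sum = 16

16


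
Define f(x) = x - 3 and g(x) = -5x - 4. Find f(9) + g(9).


f(9) = 6
g(9) = -49
Sum = -43

-43


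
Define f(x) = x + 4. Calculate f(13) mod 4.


1


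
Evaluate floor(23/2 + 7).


23/2 = 11.5
11.5 + 7 = 18.5
floor(18.5) = 18

18


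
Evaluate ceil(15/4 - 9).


-5


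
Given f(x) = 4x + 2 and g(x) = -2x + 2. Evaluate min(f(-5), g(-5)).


f(-5) = -18
g(-5) = 12
min = -18

-18


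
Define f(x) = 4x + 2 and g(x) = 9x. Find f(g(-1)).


g(-1) = -9
f(-9) = -34

-34


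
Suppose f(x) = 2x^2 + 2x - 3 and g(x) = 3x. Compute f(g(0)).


-3


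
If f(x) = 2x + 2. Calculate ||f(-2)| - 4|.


f(-2) = -2
|-2| = 2
|2 - 4| = 2

2


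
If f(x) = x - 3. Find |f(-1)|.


f(-1) = -4
|-4| = 4

4


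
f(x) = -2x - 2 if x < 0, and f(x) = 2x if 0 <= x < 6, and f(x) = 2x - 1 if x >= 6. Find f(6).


6 satisfies x >= 6
f(6) = 11

11


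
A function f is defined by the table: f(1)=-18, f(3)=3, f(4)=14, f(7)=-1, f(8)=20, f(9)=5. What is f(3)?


Reading from the table at x = 3

3


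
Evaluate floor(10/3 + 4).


10/3 = 3.3333
3.3333 + 4 = 7.3333
floor(7.3333) = 7

7


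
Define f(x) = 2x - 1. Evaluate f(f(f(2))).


f(2) = 3
f(3) = 5
f(5) = 9

9


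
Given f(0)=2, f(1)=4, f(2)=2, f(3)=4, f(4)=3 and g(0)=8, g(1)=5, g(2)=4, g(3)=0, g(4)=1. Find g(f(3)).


f(3) = 4
g(4) = 1

1


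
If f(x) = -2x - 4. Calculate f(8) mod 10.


f(8) = -20
-20 mod 10 = 0

0


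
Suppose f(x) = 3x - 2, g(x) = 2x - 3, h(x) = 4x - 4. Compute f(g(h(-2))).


h(-2) = -12
g(-12) = -27
f(-27) = -83

-83


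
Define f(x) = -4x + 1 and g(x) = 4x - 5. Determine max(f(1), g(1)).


f(1) = -3
g(1) = -1
max = -1

-1


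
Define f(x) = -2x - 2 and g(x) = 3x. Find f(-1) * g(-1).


f(-1) = 0
g(-1) = -3
Product = 0

0


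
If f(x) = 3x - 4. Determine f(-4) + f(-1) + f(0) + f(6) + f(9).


f(-4) = -16
f(-1) = -7
f(0) = -4
f(6) = 14
f(9) = 23
Sum = 10

10


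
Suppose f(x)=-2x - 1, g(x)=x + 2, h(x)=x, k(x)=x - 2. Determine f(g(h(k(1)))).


-3


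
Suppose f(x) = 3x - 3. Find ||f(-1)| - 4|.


f(-1) = -6
|-6| = 6
|6 - 4| = 2

2


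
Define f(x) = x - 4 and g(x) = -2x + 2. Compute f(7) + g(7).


f(7) = 3
g(7) = -12
Sum = -9

-9


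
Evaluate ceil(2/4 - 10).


2/4 = 0.5
0.5 - 10 = -9.5
ceil(-9.5) = -9

-9


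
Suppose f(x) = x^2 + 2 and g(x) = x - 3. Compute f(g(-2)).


g(-2) = -5
f(-5) = 1*(-5)^2 + 2 = 27

27


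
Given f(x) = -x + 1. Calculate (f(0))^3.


f(0) = 1
(1)^3 = 1

1


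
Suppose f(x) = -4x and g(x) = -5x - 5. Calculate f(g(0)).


g(0) = -5
f(-5) = 20

20


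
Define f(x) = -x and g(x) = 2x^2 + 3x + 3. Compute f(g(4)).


g(4) = 47
f(47) = -47

-47


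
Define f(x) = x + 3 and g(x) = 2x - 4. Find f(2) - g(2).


f(2) = 5
g(2) = 0
Difference = 5

5


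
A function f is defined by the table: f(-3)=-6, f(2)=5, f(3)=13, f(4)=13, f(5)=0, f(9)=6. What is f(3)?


Reading from the table at x = 3

13


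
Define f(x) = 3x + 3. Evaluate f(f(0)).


f(0) = 3
f(3) = 12

12


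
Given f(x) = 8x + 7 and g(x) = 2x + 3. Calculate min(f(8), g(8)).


f(8) = 71
g(8) = 19
min = 19

19


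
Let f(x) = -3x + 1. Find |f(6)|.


17


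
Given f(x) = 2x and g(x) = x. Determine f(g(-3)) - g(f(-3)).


0


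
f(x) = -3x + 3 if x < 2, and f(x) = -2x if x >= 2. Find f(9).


9 satisfies x >= 2
f(9) = -18

-18


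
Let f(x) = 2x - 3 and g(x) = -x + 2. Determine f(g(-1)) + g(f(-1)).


f(g(-1)) = 3
g(f(-1)) = 7
Sum = 10

10


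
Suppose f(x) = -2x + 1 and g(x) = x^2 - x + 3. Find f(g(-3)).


-29


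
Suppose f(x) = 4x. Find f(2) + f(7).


f(2) = 8
f(7) = 28
Sum = 36

36


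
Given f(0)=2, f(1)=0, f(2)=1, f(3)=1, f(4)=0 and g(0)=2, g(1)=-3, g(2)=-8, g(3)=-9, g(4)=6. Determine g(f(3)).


f(3) = 1
g(1) = -3

-3


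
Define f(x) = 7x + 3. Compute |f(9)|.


f(9) = 66
|66| = 66

66


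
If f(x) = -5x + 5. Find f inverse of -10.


Solve -5x + 5 = -10
x = (-10 - 5) / (-5) = 3

3


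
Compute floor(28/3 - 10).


28/3 = 9.3333
9.3333 - 10 = -0.6667
floor(-0.6667) = -1

-1


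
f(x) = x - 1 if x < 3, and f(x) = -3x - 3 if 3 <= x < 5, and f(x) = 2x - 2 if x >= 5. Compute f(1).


1 satisfies x < 3
f(1) = 0

0


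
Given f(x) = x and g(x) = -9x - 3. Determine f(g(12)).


g(12) = -111
f(-111) = -111

-111


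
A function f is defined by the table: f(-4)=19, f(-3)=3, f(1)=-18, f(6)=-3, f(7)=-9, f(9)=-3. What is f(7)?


Reading from the table at x = 7

-9


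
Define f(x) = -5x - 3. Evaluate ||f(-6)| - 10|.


f(-6) = 27
|27| = 27
|27 - 10| = 17

17


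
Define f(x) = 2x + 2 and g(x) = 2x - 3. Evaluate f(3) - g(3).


f(3) = 8
g(3) = 3
Difference = 5

5


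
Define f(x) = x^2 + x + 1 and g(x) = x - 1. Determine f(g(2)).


g(2) = 1
f(1) = 1*(1)^2 + 1*(1) + 1 = 3

3


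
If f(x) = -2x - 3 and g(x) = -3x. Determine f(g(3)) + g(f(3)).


42


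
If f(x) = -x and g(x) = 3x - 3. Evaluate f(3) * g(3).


f(3) = -3
g(3) = 6
Product = -18

-18


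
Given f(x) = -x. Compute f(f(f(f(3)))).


f(3) = -3
f(-3) = 3
f(3) = -3
f(-3) = 3

3


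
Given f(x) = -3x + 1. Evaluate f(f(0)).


f(0) = 1
f(1) = -2

-2


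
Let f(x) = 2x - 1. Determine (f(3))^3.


f(3) = 5
(5)^3 = 125

125


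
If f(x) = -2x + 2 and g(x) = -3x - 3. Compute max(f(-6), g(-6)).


f(-6) = 14
g(-6) = 15
max = 15

15


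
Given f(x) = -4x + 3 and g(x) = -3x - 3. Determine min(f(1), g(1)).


f(1) = -1
g(1) = -6
min = -6

-6


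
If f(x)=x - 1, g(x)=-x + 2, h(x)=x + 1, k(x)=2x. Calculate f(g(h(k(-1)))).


k(-1) = -2
h(-2) = -1
g(-1) = 3
f(3) = 2

2


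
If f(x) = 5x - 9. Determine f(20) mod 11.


f(20) = 91
91 mod 11 = 3

3


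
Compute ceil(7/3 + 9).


12


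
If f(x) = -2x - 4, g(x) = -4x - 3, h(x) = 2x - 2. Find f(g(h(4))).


h(4) = 6
g(6) = -27
f(-27) = 50

50


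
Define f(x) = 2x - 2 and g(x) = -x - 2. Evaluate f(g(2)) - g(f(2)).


f(g(2)) = -10
g(f(2)) = -4
Difference = -6

-6


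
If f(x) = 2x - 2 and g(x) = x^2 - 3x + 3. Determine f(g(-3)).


g(-3) = 21
f(21) = 40

40


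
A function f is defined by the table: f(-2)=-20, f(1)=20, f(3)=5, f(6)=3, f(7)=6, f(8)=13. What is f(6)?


Reading from the table at x = 6

3


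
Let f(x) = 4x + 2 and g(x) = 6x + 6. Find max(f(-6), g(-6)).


f(-6) = -22
g(-6) = -30
max = -22

-22


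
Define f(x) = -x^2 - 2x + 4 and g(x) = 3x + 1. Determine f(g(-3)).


g(-3) = -8
f(-8) = (-1)*(-8)^2 - 2*(-8) + 4 = -44

-44


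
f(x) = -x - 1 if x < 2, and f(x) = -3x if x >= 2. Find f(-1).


-1 satisfies x < 2
f(-1) = 0

0


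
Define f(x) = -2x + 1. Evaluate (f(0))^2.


f(0) = 1
(1)^2 = 1

1


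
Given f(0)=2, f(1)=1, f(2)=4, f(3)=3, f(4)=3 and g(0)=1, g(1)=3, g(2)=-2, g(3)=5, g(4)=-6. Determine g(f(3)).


f(3) = 3
g(3) = 5

5


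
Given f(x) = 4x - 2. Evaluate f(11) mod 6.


f(11) = 42
42 mod 6 = 0

0


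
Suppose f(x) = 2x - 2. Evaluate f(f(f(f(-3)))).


-78


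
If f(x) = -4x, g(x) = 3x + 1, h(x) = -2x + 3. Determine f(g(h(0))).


h(0) = 3
g(3) = 10
f(10) = -40

-40


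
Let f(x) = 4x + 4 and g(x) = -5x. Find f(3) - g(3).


f(3) = 16
g(3) = -15
Difference = 31

31


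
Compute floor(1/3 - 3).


1/3 = 0.3333
0.3333 - 3 = -2.6667
floor(-2.6667) = -3

-3


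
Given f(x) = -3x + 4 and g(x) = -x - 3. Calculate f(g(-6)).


g(-6) = 3
f(3) = -5

-5


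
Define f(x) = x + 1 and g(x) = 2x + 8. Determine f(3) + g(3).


18


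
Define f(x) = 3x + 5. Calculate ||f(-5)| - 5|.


f(-5) = -10
|-10| = 10
|10 - 5| = 5

5


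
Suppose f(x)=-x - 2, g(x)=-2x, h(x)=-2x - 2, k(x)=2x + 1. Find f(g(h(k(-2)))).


k(-2) = -3
h(-3) = 4
g(4) = -8
f(-8) = 6

6


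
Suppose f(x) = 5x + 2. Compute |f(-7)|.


f(-7) = -33
|-33| = 33

33


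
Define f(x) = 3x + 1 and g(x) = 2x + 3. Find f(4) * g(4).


f(4) = 13
g(4) = 11
Product = 143

143


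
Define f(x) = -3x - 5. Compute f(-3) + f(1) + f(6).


f(-3) = 4
f(1) = -8
f(6) = -23
Sum = -27

-27


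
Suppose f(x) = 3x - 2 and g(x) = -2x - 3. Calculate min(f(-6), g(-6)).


f(-6) = -20
g(-6) = 9
min = -20

-20


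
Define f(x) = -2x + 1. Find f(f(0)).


f(0) = 1
f(1) = -1

-1


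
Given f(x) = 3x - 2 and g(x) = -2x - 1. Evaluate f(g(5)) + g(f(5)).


-62


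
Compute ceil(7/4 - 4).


-2


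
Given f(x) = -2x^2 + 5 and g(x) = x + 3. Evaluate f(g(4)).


g(4) = 7
f(7) = (-2)*(7)^2 + 5 = -93

-93


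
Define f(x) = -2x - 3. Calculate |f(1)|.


f(1) = -5
|-5| = 5

5


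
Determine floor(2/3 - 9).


-9


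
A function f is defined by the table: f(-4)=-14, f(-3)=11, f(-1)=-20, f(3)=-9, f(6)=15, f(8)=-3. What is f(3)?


Reading from the table at x = 3

-9


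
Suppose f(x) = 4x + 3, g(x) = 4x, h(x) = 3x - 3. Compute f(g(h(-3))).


h(-3) = -12
g(-12) = -48
f(-48) = -189

-189


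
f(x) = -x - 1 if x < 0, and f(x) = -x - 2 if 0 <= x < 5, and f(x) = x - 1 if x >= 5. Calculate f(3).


3 satisfies 0 <= x < 5
f(3) = -5

-5


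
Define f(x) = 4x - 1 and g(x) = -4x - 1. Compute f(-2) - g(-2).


f(-2) = -9
g(-2) = 7
Difference = -16

-16


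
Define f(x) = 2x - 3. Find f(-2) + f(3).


f(-2) = -7
f(3) = 3
Sum = -4

-4


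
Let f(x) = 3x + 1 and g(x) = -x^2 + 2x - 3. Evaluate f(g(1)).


g(1) = -2
f(-2) = -5

-5


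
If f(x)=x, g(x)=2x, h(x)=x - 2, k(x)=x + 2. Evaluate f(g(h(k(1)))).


2


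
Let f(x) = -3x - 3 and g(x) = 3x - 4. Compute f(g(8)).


g(8) = 20
f(20) = -63

-63


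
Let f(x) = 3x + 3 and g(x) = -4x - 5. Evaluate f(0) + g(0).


-2


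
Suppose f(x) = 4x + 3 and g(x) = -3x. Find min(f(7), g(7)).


f(7) = 31
g(7) = -21
min = -21

-21


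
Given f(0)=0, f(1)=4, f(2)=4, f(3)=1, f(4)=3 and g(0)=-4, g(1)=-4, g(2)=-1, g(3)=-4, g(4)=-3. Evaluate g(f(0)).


-4


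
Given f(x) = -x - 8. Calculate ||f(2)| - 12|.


f(2) = -10
|-10| = 10
|10 - 12| = 2

2


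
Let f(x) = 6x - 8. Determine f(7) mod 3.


f(7) = 34
34 mod 3 = 1

1


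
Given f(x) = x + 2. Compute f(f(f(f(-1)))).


f(-1) = 1
f(1) = 3
f(3) = 5
f(5) = 7

7


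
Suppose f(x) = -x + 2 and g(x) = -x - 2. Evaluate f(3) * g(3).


f(3) = -1
g(3) = -5
Product = 5

5


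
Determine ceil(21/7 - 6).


21/7 = 3
3 - 6 = -3
ceil(-3) = -3

-3


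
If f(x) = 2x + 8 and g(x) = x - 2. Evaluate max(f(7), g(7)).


f(7) = 22
g(7) = 5
max = 22

22


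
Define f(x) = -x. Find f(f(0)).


0


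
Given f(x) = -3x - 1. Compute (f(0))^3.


-1


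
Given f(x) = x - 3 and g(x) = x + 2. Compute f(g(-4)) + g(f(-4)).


-10


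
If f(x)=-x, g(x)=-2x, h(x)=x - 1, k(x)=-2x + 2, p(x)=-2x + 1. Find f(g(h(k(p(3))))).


p(3) = -5
k(-5) = 12
h(12) = 11
g(11) = -22
f(-22) = 22

22


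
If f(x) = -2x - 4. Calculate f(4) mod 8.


f(4) = -12
-12 mod 8 = 4

4


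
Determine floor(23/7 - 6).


23/7 = 3.2857
3.2857 - 6 = -2.7143
floor(-2.7143) = -3

-3


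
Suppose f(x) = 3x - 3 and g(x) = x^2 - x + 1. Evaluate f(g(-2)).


g(-2) = 7
f(7) = 18

18


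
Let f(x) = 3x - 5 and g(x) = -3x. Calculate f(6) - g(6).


f(6) = 13
g(6) = -18
Difference = 31

31


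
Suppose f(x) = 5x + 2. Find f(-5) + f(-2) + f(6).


f(-5) = -23
f(-2) = -8
f(6) = 32
Sum = 1

1


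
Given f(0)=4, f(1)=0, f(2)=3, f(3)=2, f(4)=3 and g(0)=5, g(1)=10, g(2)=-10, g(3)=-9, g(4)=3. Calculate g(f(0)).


f(0) = 4
g(4) = 3

3


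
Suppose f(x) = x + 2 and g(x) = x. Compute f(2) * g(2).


f(2) = 4
g(2) = 2
Product = 8

8


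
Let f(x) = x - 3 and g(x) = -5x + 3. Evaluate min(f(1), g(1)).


f(1) = -2
g(1) = -2
min = -2

-2


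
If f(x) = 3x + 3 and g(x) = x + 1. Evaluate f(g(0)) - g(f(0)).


f(g(0)) = 6
g(f(0)) = 4
Difference = 2

2


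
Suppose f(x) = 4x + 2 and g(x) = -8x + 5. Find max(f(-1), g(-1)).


f(-1) = -2
g(-1) = 13
max = 13

13


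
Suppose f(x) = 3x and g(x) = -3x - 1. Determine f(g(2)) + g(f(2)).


-40


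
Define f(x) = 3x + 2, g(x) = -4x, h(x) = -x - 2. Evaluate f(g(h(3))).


h(3) = -5
g(-5) = 20
f(20) = 62

62


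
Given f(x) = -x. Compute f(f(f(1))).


f(1) = -1
f(-1) = 1
f(1) = -1

-1


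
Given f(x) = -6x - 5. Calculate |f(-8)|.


f(-8) = 43
|43| = 43

43


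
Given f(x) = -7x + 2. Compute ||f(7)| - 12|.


f(7) = -47
|-47| = 47
|47 - 12| = 35

35


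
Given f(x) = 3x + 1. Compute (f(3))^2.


f(3) = 10
(10)^2 = 100

100


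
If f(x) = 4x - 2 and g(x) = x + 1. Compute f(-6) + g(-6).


f(-6) = -26
g(-6) = -5
Sum = -31

-31


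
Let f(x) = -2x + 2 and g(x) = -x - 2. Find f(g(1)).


g(1) = -3
f(-3) = 8

8


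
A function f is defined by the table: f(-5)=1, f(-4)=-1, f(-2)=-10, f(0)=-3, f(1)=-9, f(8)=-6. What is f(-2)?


Reading from the table at x = -2

-10


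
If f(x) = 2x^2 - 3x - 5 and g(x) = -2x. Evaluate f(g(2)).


g(2) = -4
f(-4) = 2*(-4)^2 - 3*(-4) - 5 = 39

39


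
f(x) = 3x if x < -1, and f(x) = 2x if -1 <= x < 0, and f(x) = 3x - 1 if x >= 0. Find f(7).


7 satisfies x >= 0
f(7) = 20

20


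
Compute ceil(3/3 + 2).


3/3 = 1
1 + 2 = 3
ceil(3) = 3

3


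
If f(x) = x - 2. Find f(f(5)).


f(5) = 3
f(3) = 1

1


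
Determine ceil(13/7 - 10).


13/7 = 1.8571
1.8571 - 10 = -8.1429
ceil(-8.1429) = -8

-8


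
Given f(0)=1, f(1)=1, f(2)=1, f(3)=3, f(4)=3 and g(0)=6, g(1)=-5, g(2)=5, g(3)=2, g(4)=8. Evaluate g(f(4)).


f(4) = 3
g(3) = 2

2


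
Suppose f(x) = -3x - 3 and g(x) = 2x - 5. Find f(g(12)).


g(12) = 19
f(19) = -60

-60


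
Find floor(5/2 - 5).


5/2 = 2.5
2.5 - 5 = -2.5
floor(-2.5) = -3

-3


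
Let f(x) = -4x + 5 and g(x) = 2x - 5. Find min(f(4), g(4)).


f(4) = -11
g(4) = 3
min = -11

-11


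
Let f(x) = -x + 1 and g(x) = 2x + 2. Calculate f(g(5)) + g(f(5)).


f(g(5)) = -11
g(f(5)) = -6
Sum = -17

-17


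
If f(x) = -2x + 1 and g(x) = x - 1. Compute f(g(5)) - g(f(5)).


f(g(5)) = -7
g(f(5)) = -10
Difference = 3

3


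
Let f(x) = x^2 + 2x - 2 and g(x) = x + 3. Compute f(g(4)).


g(4) = 7
f(7) = 1*(7)^2 + 2*(7) - 2 = 61

61


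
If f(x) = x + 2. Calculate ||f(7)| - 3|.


f(7) = 9
|9| = 9
|9 - 3| = 6

6


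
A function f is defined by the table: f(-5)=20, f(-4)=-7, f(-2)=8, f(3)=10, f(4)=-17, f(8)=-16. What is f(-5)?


Reading from the table at x = -5

20


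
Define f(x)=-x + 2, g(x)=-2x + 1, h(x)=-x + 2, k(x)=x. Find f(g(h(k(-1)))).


k(-1) = -1
h(-1) = 3
g(3) = -5
f(-5) = 7

7


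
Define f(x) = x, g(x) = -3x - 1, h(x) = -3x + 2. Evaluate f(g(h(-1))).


h(-1) = 5
g(5) = -16
f(-16) = -16

-16


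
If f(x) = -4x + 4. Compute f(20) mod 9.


5


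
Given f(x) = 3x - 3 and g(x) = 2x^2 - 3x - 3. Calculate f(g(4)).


g(4) = 17
f(17) = 48

48


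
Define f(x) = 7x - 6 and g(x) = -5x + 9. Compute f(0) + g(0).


f(0) = -6
g(0) = 9
Sum = 3

3


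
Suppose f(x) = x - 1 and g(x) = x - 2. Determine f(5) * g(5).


f(5) = 4
g(5) = 3
Product = 12

12


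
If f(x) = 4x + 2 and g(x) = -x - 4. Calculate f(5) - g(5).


f(5) = 22
g(5) = -9
Difference = 31

31


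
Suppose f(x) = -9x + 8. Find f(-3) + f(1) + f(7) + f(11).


f(-3) = 35
f(1) = -1
f(7) = -55
f(11) = -91
Sum = -112

-112


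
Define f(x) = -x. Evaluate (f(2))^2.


4


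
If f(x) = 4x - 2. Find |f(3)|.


f(3) = 10
|10| = 10

10


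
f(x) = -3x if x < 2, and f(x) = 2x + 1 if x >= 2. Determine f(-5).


-5 satisfies x < 2
f(-5) = 15

15


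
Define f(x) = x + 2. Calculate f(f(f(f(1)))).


f(1) = 3
f(3) = 5
f(5) = 7
f(7) = 9

9


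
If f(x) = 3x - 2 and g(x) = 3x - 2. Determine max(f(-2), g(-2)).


f(-2) = -8
g(-2) = -8
max = -8

-8


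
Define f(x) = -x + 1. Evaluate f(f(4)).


f(4) = -3
f(-3) = 4

4


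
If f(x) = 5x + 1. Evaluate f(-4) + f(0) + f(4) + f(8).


f(-4) = -19
f(0) = 1
f(4) = 21
f(8) = 41
Sum = 44

44


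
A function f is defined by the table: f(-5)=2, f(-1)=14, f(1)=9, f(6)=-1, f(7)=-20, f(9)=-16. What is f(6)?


-1


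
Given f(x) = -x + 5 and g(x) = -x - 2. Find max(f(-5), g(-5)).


f(-5) = 10
g(-5) = 3
max = 10

10


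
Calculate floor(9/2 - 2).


9/2 = 4.5
4.5 - 2 = 2.5
floor(2.5) = 2

2


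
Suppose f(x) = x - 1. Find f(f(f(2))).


f(2) = 1
f(1) = 0
f(0) = -1

-1


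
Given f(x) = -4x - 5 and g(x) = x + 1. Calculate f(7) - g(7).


f(7) = -33
g(7) = 8
Difference = -41

-41


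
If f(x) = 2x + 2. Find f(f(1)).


f(1) = 4
f(4) = 10

10


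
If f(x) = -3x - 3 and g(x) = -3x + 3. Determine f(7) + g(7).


f(7) = -24
g(7) = -18
Sum = -42

-42


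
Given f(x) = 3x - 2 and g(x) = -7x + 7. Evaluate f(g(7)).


-128


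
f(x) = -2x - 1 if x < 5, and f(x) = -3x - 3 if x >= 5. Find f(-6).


-6 satisfies x < 5
f(-6) = 11

11


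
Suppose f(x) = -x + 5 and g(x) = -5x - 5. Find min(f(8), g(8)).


f(8) = -3
g(8) = -45
min = -45

-45


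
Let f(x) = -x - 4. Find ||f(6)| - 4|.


f(6) = -10
|-10| = 10
|10 - 4| = 6

6


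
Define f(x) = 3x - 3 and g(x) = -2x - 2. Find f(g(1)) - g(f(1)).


f(g(1)) = -15
g(f(1)) = -2
Difference = -13

-13


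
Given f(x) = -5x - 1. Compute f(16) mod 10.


f(16) = -81
-81 mod 10 = 9

9


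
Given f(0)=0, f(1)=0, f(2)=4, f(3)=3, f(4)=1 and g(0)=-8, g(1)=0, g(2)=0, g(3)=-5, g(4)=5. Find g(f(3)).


-5


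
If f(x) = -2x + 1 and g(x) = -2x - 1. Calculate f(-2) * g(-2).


f(-2) = 5
g(-2) = 3
Product = 15

15


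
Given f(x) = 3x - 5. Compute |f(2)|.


1


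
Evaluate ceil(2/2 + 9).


2/2 = 1
1 + 9 = 10
ceil(10) = 10

10


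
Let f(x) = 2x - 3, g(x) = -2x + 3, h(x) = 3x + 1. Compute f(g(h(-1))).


h(-1) = -2
g(-2) = 7
f(7) = 11

11


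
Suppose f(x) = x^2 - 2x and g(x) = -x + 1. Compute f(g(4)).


15


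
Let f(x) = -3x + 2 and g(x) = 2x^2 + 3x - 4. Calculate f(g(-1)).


g(-1) = -5
f(-5) = 17

17


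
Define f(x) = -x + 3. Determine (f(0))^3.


27


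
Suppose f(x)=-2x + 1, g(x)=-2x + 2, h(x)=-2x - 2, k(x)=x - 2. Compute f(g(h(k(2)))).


k(2) = 0
h(0) = -2
g(-2) = 6
f(6) = -11

-11


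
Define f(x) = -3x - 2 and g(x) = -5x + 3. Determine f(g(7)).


g(7) = -32
f(-32) = 94

94


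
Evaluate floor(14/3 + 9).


14/3 = 4.6667
4.6667 + 9 = 13.6667
floor(13.6667) = 13

13


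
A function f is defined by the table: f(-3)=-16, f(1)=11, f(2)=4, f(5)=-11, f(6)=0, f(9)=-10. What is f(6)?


Reading from the table at x = 6

0


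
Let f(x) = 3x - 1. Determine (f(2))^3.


125


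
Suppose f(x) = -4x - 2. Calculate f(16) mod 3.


f(16) = -66
-66 mod 3 = 0

0


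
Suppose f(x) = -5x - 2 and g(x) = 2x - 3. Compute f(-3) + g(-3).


f(-3) = 13
g(-3) = -9
Sum = 4

4


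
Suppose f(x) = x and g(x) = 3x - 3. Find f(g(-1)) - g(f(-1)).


f(g(-1)) = -6
g(f(-1)) = -6
Difference = 0

0


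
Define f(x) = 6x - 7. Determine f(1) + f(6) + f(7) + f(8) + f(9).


f(1) = -1
f(6) = 29
f(7) = 35
f(8) = 41
f(9) = 47
Sum = 151

151


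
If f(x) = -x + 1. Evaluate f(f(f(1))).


0


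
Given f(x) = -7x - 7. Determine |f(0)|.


f(0) = -7
|-7| = 7

7


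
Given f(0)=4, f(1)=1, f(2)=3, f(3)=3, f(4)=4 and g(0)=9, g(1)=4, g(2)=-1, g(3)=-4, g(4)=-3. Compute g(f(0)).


-3


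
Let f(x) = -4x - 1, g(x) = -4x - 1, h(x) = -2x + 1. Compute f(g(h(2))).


h(2) = -3
g(-3) = 11
f(11) = -45

-45


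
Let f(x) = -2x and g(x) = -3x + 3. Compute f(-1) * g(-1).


f(-1) = 2
g(-1) = 6
Product = 12

12


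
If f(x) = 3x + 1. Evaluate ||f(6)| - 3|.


f(6) = 19
|19| = 19
|19 - 3| = 16

16


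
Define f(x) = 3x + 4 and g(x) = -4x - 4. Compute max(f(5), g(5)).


f(5) = 19
g(5) = -24
max = 19

19


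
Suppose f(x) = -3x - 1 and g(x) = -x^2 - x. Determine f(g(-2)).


g(-2) = -2
f(-2) = 5

5


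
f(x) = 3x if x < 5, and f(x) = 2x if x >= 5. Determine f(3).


3 satisfies x < 5
f(3) = 9

9


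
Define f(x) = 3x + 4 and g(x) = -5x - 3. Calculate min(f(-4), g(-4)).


f(-4) = -8
g(-4) = 17
min = -8

-8
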